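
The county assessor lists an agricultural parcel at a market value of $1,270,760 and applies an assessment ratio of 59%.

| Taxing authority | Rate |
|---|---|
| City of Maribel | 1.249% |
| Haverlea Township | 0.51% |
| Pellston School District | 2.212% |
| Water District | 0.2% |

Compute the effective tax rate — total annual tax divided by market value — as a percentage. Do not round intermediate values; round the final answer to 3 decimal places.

Assessed value = $1,270,760 × 0.59 = $749,748.4
City of Maribel: $749,748.4 × 0.01249 = $9,364.357516
Haverlea Township: $749,748.4 × 0.0051 = $3,823.71684
Pellston School District: $749,748.4 × 0.02212 = $16,584.434608
Water District: $749,748.4 × 0.002 = $1,499.4968
Total tax = $31,272.005764
Effective rate = $31,272.005764 ÷ $1,270,760 = 2.461% of market value

2.461%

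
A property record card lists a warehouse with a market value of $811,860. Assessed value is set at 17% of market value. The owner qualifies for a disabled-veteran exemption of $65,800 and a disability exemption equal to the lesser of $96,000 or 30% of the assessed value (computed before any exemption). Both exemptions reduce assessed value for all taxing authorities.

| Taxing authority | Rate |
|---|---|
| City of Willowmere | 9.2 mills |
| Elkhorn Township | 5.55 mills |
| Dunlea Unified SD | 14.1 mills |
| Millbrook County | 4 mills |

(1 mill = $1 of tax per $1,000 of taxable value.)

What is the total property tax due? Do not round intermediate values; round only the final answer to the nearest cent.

Assessed value = $811,860 × 0.17 = $138,016.2
Disability exemption = min($96,000, 30% × $138,016.2) = min($96,000, $41,404.86) = $41,404.86 (percentage binds)
Taxable value = $138,016.2 − $65,800 − $41,404.86 = $30,811.34
City of Willowmere: $30,811.34 × 0.0092 = $283.464328
Elkhorn Township: $30,811.34 × 0.00555 = $171.002937
Dunlea Unified SD: $30,811.34 × 0.0141 = $434.439894
Millbrook County: $30,811.34 × 0.004 = $123.24536
Total = $1,012.152519

$1,012.15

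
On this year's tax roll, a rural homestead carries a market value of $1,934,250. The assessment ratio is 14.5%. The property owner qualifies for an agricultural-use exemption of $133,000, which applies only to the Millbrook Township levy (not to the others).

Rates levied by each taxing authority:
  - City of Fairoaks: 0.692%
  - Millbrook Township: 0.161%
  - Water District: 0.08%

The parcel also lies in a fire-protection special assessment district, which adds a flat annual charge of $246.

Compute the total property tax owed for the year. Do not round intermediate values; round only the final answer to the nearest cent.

$2,648.62

Assessed value = $1,934,250 × 0.145 = $280,466.25
City of Fairoaks: $280,466.25 × 0.00692 = $1,940.82645
Millbrook Township: ($280,466.25 − $133,000) × 0.00161 = $147,466.25 × 0.00161 = $237.4206625
Water District: $280,466.25 × 0.0008 = $224.373
Levies subtotal = $2,402.6201125
Total = $2,402.6201125 + $246 = $2,648.6201125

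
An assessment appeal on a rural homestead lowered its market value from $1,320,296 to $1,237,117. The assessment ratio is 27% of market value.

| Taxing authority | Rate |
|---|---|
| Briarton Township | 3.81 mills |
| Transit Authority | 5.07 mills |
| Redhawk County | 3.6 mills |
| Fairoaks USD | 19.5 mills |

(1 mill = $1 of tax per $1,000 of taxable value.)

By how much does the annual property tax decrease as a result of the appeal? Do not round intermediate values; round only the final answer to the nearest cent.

$718.22

Old assessed value = $1,320,296 × 0.27 = $356,479.92
New assessed value = $1,237,117 × 0.27 = $334,021.59
Combined rate = 0.00381 + 0.00507 + 0.0036 + 0.0195 = 0.03198
Old tax = $356,479.92 × 0.03198 = $11,400.2278416
New tax = $334,021.59 × 0.03198 = $10,682.0104482
Reduction = $11,400.2278416 − $10,682.0104482 = $718.2173934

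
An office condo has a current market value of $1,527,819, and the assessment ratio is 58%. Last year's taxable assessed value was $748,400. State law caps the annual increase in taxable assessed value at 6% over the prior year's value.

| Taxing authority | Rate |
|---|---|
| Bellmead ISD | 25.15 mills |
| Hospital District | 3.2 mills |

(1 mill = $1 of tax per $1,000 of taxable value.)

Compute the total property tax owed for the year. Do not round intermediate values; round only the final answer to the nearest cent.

$22,490.17

Uncapped assessed value = $1,527,819 × 0.58 = $886,135.02
Cap limit = $748,400 × 1.06 = $793,304
Taxable assessed value = min($886,135.02, $793,304) = $793,304 (cap binds)
Bellmead ISD: $793,304 × 0.02515 = $19,951.5956
Hospital District: $793,304 × 0.0032 = $2,538.5728
Total = $22,490.1684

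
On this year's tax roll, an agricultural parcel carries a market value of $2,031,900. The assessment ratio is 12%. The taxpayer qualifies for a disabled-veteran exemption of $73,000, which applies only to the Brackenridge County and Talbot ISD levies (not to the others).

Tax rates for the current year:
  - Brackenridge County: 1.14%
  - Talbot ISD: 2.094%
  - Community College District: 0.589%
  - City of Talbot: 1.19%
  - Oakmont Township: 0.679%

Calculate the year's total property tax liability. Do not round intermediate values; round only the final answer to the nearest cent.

$11,517.87

Assessed value = $2,031,900 × 0.12 = $243,828
Brackenridge County: ($243,828 − $73,000) × 0.0114 = $170,828 × 0.0114 = $1,947.4392
Talbot ISD: ($243,828 − $73,000) × 0.02094 = $170,828 × 0.02094 = $3,577.13832
Community College District: $243,828 × 0.00589 = $1,436.14692
City of Talbot: $243,828 × 0.0119 = $2,901.5532
Oakmont Township: $243,828 × 0.00679 = $1,655.59212
Total = $11,517.86976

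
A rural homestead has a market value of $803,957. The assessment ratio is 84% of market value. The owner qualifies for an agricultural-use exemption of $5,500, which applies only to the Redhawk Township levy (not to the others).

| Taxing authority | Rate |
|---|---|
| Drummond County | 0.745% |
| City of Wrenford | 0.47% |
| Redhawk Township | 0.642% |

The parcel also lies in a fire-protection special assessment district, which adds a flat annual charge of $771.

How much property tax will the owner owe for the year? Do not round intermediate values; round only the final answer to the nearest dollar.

$13,276

Assessed value = $803,957 × 0.84 = $675,323.88
Drummond County: $675,323.88 × 0.00745 = $5,031.162906
City of Wrenford: $675,323.88 × 0.0047 = $3,174.022236
Redhawk Township: ($675,323.88 − $5,500) × 0.00642 = $669,823.88 × 0.00642 = $4,300.2693096
Levies subtotal = $12,505.4544516
Total = $12,505.4544516 + $771 = $13,276.4544516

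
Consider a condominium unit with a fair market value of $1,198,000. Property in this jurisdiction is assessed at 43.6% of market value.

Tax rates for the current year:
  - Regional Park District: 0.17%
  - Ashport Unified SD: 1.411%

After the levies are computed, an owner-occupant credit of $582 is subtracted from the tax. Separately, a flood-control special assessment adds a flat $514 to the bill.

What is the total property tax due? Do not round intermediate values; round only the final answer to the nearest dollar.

Assessed value = $1,198,000 × 0.436 = $522,328
Regional Park District: $522,328 × 0.0017 = $887.9576
Ashport Unified SD: $522,328 × 0.01411 = $7,370.04808
Levies subtotal = $8,258.00568
After credit = $8,258.00568 − $582 = $7,676.00568
Total = $7,676.00568 + $514 = $8,190.00568

$8,190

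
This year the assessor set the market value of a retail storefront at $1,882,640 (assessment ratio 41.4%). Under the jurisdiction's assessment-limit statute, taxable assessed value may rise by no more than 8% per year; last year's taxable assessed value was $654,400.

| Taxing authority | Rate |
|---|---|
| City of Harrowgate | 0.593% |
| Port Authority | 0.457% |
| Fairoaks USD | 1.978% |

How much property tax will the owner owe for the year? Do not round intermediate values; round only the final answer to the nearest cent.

$21,400.45

Uncapped assessed value = $1,882,640 × 0.414 = $779,412.96
Cap limit = $654,400 × 1.08 = $706,752
Taxable assessed value = min($779,412.96, $706,752) = $706,752 (cap binds)
City of Harrowgate: $706,752 × 0.00593 = $4,191.03936
Port Authority: $706,752 × 0.00457 = $3,229.85664
Fairoaks USD: $706,752 × 0.01978 = $13,979.55456
Total = $21,400.45056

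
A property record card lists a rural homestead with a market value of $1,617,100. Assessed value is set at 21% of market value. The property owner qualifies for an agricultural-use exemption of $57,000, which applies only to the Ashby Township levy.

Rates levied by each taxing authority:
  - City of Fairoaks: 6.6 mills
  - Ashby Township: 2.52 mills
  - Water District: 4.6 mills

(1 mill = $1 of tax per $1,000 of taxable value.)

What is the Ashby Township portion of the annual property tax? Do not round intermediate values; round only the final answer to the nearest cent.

$712.13

Assessed value = $1,617,100 × 0.21 = $339,591
Ashby Township taxable value = $339,591 − $57,000 = $282,591
Ashby Township levy = $282,591 × 0.00252 = $712.12932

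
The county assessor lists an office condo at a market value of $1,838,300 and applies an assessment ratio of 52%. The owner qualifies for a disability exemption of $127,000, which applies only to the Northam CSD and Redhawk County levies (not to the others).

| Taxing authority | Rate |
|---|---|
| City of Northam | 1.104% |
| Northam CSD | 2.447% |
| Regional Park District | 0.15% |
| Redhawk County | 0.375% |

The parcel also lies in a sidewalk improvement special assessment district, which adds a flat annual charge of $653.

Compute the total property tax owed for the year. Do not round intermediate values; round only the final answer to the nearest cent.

$36,032.20

Assessed value = $1,838,300 × 0.52 = $955,916
City of Northam: $955,916 × 0.01104 = $10,553.31264
Northam CSD: ($955,916 − $127,000) × 0.02447 = $828,916 × 0.02447 = $20,283.57452
Regional Park District: $955,916 × 0.0015 = $1,433.874
Redhawk County: ($955,916 − $127,000) × 0.00375 = $828,916 × 0.00375 = $3,108.435
Levies subtotal = $35,379.19616
Total = $35,379.19616 + $653 = $36,032.19616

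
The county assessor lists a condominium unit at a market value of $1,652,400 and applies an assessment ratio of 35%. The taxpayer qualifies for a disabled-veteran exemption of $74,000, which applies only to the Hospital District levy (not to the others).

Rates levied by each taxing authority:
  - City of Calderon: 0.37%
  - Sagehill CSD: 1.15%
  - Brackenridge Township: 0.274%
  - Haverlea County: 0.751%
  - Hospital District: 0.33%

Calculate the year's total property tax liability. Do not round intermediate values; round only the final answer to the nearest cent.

$16,383.08

Assessed value = $1,652,400 × 0.35 = $578,340
City of Calderon: $578,340 × 0.0037 = $2,139.858
Sagehill CSD: $578,340 × 0.0115 = $6,650.91
Brackenridge Township: $578,340 × 0.00274 = $1,584.6516
Haverlea County: $578,340 × 0.00751 = $4,343.3334
Hospital District: ($578,340 − $74,000) × 0.0033 = $504,340 × 0.0033 = $1,664.322
Total = $16,383.075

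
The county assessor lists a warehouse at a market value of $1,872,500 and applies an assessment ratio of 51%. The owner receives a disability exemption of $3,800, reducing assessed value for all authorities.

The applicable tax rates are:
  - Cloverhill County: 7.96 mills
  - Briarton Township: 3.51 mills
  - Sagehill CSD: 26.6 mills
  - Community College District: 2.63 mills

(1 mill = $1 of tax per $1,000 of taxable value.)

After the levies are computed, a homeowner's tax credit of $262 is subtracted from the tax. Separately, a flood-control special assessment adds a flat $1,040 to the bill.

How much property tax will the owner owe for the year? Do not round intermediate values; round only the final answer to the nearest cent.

Assessed value = $1,872,500 × 0.51 = $954,975
Taxable value = $954,975 − $3,800 = $951,175
Cloverhill County: $951,175 × 0.00796 = $7,571.353
Briarton Township: $951,175 × 0.00351 = $3,338.62425
Sagehill CSD: $951,175 × 0.0266 = $25,301.255
Community College District: $951,175 × 0.00263 = $2,501.59025
Levies subtotal = $38,712.8225
After credit = $38,712.8225 − $262 = $38,450.8225
Total = $38,450.8225 + $1,040 = $39,490.8225

$39,490.82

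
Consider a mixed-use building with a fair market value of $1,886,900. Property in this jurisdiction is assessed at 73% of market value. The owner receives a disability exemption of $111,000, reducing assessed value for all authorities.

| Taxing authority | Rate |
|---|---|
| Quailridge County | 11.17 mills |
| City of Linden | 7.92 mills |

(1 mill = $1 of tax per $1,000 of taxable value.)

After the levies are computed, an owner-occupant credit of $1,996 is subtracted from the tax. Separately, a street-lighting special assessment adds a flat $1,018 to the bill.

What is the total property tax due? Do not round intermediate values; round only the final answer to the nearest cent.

$23,198.28

Assessed value = $1,886,900 × 0.73 = $1,377,437
Taxable value = $1,377,437 − $111,000 = $1,266,437
Quailridge County: $1,266,437 × 0.01117 = $14,146.10129
City of Linden: $1,266,437 × 0.00792 = $10,030.18104
Levies subtotal = $24,176.28233
After credit = $24,176.28233 − $1,996 = $22,180.28233
Total = $22,180.28233 + $1,018 = $23,198.28233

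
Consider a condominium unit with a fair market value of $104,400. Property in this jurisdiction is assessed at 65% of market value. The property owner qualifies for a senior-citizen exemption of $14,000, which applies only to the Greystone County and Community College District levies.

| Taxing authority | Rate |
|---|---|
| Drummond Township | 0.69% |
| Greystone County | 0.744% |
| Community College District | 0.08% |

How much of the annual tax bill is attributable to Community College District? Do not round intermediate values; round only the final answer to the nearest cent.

$43.09

Assessed value = $104,400 × 0.65 = $67,860
Community College District taxable value = $67,860 − $14,000 = $53,860
Community College District levy = $53,860 × 0.0008 = $43.088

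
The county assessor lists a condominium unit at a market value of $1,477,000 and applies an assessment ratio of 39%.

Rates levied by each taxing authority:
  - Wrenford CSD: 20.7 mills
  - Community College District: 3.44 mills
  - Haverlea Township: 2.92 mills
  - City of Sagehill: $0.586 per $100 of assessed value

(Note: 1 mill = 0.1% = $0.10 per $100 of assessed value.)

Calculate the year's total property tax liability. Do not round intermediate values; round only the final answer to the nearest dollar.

$18,963

Assessed value = $1,477,000 × 0.39 = $576,030
Wrenford CSD: $576,030 × 0.0207 = $11,923.821
Community College District: $576,030 × 0.00344 = $1,981.5432
Haverlea Township: $576,030 × 0.00292 = $1,682.0076
City of Sagehill: $576,030 × 0.00586 = $3,375.5358
Total = $18,962.9076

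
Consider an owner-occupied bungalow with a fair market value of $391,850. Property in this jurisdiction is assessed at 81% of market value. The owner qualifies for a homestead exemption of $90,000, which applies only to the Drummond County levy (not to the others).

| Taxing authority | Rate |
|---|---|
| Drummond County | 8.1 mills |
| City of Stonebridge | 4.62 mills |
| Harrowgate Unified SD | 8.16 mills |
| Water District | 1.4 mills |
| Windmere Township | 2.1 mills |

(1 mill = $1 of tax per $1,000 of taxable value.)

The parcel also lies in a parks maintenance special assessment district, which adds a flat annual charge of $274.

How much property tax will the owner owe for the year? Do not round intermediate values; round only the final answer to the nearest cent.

$7,283.18

Assessed value = $391,850 × 0.81 = $317,398.5
Drummond County: ($317,398.5 − $90,000) × 0.0081 = $227,398.5 × 0.0081 = $1,841.92785
City of Stonebridge: $317,398.5 × 0.00462 = $1,466.38107
Harrowgate Unified SD: $317,398.5 × 0.00816 = $2,589.97176
Water District: $317,398.5 × 0.0014 = $444.3579
Windmere Township: $317,398.5 × 0.0021 = $666.53685
Levies subtotal = $7,009.17543
Total = $7,009.17543 + $274 = $7,283.17543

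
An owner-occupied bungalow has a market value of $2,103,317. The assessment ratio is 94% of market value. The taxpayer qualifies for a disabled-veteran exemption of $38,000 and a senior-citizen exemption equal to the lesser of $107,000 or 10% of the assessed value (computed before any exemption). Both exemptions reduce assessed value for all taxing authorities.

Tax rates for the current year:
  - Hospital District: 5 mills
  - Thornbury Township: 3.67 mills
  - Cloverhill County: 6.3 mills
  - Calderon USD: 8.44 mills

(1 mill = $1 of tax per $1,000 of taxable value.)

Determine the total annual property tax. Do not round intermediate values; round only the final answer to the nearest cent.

Assessed value = $2,103,317 × 0.94 = $1,977,117.98
Senior-citizen exemption = min($107,000, 10% × $1,977,117.98) = min($107,000, $197,711.798) = $107,000 (dollar cap binds)
Taxable value = $1,977,117.98 − $38,000 − $107,000 = $1,832,117.98
Hospital District: $1,832,117.98 × 0.005 = $9,160.5899
Thornbury Township: $1,832,117.98 × 0.00367 = $6,723.8729866
Cloverhill County: $1,832,117.98 × 0.0063 = $11,542.343274
Calderon USD: $1,832,117.98 × 0.00844 = $15,463.0757512
Total = $42,889.8819118

$42,889.88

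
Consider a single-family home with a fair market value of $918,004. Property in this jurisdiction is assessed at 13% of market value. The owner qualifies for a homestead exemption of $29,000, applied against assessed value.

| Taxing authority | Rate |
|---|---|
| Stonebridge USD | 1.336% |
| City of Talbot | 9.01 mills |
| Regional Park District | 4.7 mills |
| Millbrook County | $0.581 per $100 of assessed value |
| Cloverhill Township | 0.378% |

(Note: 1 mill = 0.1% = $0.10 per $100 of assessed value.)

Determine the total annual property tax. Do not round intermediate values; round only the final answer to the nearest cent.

Assessed value = $918,004 × 0.13 = $119,340.52
Taxable value = $119,340.52 − $29,000 = $90,340.52
Stonebridge USD: $90,340.52 × 0.01336 = $1,206.9493472
City of Talbot: $90,340.52 × 0.00901 = $813.9680852
Regional Park District: $90,340.52 × 0.0047 = $424.600444
Millbrook County: $90,340.52 × 0.00581 = $524.8784212
Cloverhill Township: $90,340.52 × 0.00378 = $341.4871656
Total = $3,311.8834632

$3,311.88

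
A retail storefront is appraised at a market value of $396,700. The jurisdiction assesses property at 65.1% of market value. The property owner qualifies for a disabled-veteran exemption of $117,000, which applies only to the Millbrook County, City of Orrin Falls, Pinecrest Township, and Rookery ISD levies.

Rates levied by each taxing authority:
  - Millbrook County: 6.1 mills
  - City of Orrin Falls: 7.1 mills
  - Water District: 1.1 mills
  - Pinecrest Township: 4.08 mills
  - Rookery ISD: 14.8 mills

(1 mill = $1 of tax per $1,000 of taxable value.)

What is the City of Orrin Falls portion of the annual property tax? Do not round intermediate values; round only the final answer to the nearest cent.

$1,002.89

Assessed value = $396,700 × 0.651 = $258,251.7
City of Orrin Falls taxable value = $258,251.7 − $117,000 = $141,251.7
City of Orrin Falls levy = $141,251.7 × 0.0071 = $1,002.88707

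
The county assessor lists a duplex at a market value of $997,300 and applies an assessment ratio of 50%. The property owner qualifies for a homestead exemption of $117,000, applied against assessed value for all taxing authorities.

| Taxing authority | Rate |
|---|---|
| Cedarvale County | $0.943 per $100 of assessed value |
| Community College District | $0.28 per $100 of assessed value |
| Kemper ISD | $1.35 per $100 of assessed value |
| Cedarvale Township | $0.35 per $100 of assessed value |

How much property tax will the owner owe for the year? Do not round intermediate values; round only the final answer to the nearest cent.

Assessed value = $997,300 × 0.5 = $498,650
Taxable value = $498,650 − $117,000 = $381,650
Cedarvale County: $381,650 × 0.00943 = $3,598.9595
Community College District: $381,650 × 0.0028 = $1,068.62
Kemper ISD: $381,650 × 0.0135 = $5,152.275
Cedarvale Township: $381,650 × 0.0035 = $1,335.775
Total = $3,598.9595 + $1,068.62 + $5,152.275 + $1,335.775 = $11,155.6295

$11,155.63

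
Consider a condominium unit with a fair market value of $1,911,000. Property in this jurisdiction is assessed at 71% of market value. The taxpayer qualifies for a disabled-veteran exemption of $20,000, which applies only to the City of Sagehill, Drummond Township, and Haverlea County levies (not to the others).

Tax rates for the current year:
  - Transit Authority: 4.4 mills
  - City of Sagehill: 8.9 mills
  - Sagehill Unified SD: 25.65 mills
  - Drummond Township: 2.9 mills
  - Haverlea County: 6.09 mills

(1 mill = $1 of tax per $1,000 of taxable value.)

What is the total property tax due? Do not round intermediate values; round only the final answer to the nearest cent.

Assessed value = $1,911,000 × 0.71 = $1,356,810
Transit Authority: $1,356,810 × 0.0044 = $5,969.964
City of Sagehill: ($1,356,810 − $20,000) × 0.0089 = $1,336,810 × 0.0089 = $11,897.609
Sagehill Unified SD: $1,356,810 × 0.02565 = $34,802.1765
Drummond Township: ($1,356,810 − $20,000) × 0.0029 = $1,336,810 × 0.0029 = $3,876.749
Haverlea County: ($1,356,810 − $20,000) × 0.00609 = $1,336,810 × 0.00609 = $8,141.1729
Total = $64,687.6714

$64,687.67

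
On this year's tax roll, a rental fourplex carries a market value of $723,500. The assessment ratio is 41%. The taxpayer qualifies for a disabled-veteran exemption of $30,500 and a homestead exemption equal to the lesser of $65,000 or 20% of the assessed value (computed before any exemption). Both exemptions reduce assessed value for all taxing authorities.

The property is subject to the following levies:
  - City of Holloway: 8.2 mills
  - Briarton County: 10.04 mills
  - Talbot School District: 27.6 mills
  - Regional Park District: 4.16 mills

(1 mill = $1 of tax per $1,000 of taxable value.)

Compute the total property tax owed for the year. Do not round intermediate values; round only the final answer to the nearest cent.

$10,340.40

Assessed value = $723,500 × 0.41 = $296,635
Homestead exemption = min($65,000, 20% × $296,635) = min($65,000, $59,327) = $59,327 (percentage binds)
Taxable value = $296,635 − $30,500 − $59,327 = $206,808
City of Holloway: $206,808 × 0.0082 = $1,695.8256
Briarton County: $206,808 × 0.01004 = $2,076.35232
Talbot School District: $206,808 × 0.0276 = $5,707.9008
Regional Park District: $206,808 × 0.00416 = $860.32128
Total = $10,340.4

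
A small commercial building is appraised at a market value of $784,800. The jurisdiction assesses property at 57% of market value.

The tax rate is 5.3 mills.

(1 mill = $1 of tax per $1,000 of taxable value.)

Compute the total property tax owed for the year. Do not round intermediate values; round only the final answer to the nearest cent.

$2,370.88

Assessed value = $784,800 × 0.57 = $447,336
Tax = $447,336 × 0.0053 = $2,370.8808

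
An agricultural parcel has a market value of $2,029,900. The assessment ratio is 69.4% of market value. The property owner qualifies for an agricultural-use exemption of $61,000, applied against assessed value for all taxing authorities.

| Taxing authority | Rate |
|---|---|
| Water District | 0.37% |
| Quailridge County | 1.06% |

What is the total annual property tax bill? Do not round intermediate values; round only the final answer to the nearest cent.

$19,272.83

Assessed value = $2,029,900 × 0.694 = $1,408,750.6
Taxable value = $1,408,750.6 − $61,000 = $1,347,750.6
Water District: $1,347,750.6 × 0.0037 = $4,986.67722
Quailridge County: $1,347,750.6 × 0.0106 = $14,286.15636
Total = $4,986.67722 + $14,286.15636 = $19,272.83358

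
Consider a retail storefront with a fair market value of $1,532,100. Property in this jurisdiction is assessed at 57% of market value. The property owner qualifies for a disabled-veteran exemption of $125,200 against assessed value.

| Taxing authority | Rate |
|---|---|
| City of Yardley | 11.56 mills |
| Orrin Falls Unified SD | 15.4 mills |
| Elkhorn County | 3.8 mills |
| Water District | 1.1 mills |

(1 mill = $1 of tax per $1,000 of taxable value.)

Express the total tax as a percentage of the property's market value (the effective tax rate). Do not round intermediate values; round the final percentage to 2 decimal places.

Assessed value = $1,532,100 × 0.57 = $873,297
Taxable value = $873,297 − $125,200 = $748,097
City of Yardley: $748,097 × 0.01156 = $8,648.00132
Orrin Falls Unified SD: $748,097 × 0.0154 = $11,520.6938
Elkhorn County: $748,097 × 0.0038 = $2,842.7686
Water District: $748,097 × 0.0011 = $822.9067
Total tax = $23,834.37042
Effective rate = $23,834.37042 ÷ $1,532,100 = 1.56% of market value

1.56%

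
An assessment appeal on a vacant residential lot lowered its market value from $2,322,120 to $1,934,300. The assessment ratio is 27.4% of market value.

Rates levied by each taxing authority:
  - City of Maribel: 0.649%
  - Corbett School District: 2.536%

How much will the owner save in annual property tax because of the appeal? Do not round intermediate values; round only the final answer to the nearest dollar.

Old assessed value = $2,322,120 × 0.274 = $636,260.88
New assessed value = $1,934,300 × 0.274 = $529,998.2
Combined rate = 0.00649 + 0.02536 = 0.03185
Old tax = $636,260.88 × 0.03185 = $20,264.909028
New tax = $529,998.2 × 0.03185 = $16,880.44267
Reduction = $20,264.909028 − $16,880.44267 = $3,384.466358

$3,384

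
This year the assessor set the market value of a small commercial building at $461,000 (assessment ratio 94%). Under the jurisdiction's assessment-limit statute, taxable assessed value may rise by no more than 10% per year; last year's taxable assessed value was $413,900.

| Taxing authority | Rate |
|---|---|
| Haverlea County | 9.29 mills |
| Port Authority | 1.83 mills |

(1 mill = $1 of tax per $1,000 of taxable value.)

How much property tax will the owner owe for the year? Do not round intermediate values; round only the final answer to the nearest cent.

$4,818.74

Uncapped assessed value = $461,000 × 0.94 = $433,340
Cap limit = $413,900 × 1.1 = $455,290
Taxable assessed value = min($433,340, $455,290) = $433,340 (cap does not bind)
Haverlea County: $433,340 × 0.00929 = $4,025.7286
Port Authority: $433,340 × 0.00183 = $793.0122
Total = $4,818.7408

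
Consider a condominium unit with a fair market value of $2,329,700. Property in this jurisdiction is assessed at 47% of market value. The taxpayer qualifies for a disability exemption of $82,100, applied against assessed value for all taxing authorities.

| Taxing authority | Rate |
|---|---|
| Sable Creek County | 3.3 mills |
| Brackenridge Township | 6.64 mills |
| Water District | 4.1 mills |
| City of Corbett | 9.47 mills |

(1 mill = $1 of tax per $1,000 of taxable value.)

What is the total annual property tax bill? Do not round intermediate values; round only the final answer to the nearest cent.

Assessed value = $2,329,700 × 0.47 = $1,094,959
Taxable value = $1,094,959 − $82,100 = $1,012,859
Sable Creek County: $1,012,859 × 0.0033 = $3,342.4347
Brackenridge Township: $1,012,859 × 0.00664 = $6,725.38376
Water District: $1,012,859 × 0.0041 = $4,152.7219
City of Corbett: $1,012,859 × 0.00947 = $9,591.77473
Total = $3,342.4347 + $6,725.38376 + $4,152.7219 + $9,591.77473 = $23,812.31509

$23,812.32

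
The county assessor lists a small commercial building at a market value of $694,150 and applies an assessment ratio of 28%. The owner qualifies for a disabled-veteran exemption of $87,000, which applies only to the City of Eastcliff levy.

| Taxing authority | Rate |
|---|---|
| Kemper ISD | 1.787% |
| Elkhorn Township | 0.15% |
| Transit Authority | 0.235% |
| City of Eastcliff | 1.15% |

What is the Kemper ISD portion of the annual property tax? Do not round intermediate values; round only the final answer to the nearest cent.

$3,473.25

Assessed value = $694,150 × 0.28 = $194,362
Kemper ISD taxable value = $194,362 (exemption does not apply)
Kemper ISD levy = $194,362 × 0.01787 = $3,473.24894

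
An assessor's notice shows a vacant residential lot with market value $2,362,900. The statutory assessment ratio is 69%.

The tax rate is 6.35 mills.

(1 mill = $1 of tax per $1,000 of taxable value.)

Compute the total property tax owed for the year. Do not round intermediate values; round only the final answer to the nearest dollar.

Assessed value = $2,362,900 × 0.69 = $1,630,401
Tax = $1,630,401 × 0.00635 = $10,353.04635

$10,353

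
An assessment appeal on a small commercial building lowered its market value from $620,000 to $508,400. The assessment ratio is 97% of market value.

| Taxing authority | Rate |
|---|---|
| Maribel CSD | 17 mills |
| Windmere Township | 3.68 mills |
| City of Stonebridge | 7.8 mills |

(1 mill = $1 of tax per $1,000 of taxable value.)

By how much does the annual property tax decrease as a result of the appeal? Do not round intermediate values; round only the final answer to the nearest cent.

$3,083.02

Old assessed value = $620,000 × 0.97 = $601,400
New assessed value = $508,400 × 0.97 = $493,148
Combined rate = 0.017 + 0.00368 + 0.0078 = 0.02848
Old tax = $601,400 × 0.02848 = $17,127.872
New tax = $493,148 × 0.02848 = $14,044.85504
Reduction = $17,127.872 − $14,044.85504 = $3,083.01696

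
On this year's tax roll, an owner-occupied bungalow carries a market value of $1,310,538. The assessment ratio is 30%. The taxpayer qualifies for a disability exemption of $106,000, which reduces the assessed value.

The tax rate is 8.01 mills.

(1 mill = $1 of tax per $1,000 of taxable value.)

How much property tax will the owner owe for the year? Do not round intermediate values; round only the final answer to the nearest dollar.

$2,300

Assessed value = $1,310,538 × 0.3 = $393,161.4
Taxable value = $393,161.4 − $106,000 = $287,161.4
Tax = $287,161.4 × 0.00801 = $2,300.162814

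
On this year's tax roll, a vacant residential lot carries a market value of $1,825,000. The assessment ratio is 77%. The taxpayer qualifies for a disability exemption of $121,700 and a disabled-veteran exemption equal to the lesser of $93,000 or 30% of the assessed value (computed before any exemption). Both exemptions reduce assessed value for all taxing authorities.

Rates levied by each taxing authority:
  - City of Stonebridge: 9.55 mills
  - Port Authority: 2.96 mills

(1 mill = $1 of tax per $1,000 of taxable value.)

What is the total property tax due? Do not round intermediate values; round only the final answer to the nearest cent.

Assessed value = $1,825,000 × 0.77 = $1,405,250
Disabled-veteran exemption = min($93,000, 30% × $1,405,250) = min($93,000, $421,575) = $93,000 (dollar cap binds)
Taxable value = $1,405,250 − $121,700 − $93,000 = $1,190,550
City of Stonebridge: $1,190,550 × 0.00955 = $11,369.7525
Port Authority: $1,190,550 × 0.00296 = $3,524.028
Total = $14,893.7805

$14,893.78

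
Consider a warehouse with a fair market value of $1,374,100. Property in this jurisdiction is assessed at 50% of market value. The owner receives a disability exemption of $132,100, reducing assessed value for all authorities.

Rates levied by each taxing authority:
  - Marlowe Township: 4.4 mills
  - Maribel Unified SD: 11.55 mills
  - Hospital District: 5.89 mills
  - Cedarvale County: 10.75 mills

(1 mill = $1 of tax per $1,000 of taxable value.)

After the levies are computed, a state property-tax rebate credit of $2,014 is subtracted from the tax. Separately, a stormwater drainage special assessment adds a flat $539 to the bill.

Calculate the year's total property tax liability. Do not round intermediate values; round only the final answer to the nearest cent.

$16,610.82

Assessed value = $1,374,100 × 0.5 = $687,050
Taxable value = $687,050 − $132,100 = $554,950
Marlowe Township: $554,950 × 0.0044 = $2,441.78
Maribel Unified SD: $554,950 × 0.01155 = $6,409.6725
Hospital District: $554,950 × 0.00589 = $3,268.6555
Cedarvale County: $554,950 × 0.01075 = $5,965.7125
Levies subtotal = $18,085.8205
After credit = $18,085.8205 − $2,014 = $16,071.8205
Total = $16,071.8205 + $539 = $16,610.8205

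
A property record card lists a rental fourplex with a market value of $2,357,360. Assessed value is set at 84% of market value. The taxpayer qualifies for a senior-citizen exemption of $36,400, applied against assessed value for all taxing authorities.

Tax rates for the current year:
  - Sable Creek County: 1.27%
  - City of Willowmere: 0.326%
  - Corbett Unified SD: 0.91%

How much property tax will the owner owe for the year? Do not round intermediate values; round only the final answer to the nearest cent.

$48,711.19

Assessed value = $2,357,360 × 0.84 = $1,980,182.4
Taxable value = $1,980,182.4 − $36,400 = $1,943,782.4
Sable Creek County: $1,943,782.4 × 0.0127 = $24,686.03648
City of Willowmere: $1,943,782.4 × 0.00326 = $6,336.730624
Corbett Unified SD: $1,943,782.4 × 0.0091 = $17,688.41984
Total = $24,686.03648 + $6,336.730624 + $17,688.41984 = $48,711.186944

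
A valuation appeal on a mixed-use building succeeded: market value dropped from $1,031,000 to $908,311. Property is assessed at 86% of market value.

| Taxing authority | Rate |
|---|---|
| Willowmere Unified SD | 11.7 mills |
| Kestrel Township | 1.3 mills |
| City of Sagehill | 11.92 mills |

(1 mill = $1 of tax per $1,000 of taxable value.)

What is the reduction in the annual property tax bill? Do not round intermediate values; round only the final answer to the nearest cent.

Old assessed value = $1,031,000 × 0.86 = $886,660
New assessed value = $908,311 × 0.86 = $781,147.46
Combined rate = 0.0117 + 0.0013 + 0.01192 = 0.02492
Old tax = $886,660 × 0.02492 = $22,095.5672
New tax = $781,147.46 × 0.02492 = $19,466.1947032
Reduction = $22,095.5672 − $19,466.1947032 = $2,629.3724968

$2,629.37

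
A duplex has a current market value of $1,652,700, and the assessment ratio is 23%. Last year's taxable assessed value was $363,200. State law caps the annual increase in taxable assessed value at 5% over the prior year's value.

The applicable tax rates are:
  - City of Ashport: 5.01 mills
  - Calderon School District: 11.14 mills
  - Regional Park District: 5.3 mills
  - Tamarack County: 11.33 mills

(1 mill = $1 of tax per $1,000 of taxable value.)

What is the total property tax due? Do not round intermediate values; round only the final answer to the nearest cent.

$12,460.37

Uncapped assessed value = $1,652,700 × 0.23 = $380,121
Cap limit = $363,200 × 1.05 = $381,360
Taxable assessed value = min($380,121, $381,360) = $380,121 (cap does not bind)
City of Ashport: $380,121 × 0.00501 = $1,904.40621
Calderon School District: $380,121 × 0.01114 = $4,234.54794
Regional Park District: $380,121 × 0.0053 = $2,014.6413
Tamarack County: $380,121 × 0.01133 = $4,306.77093
Total = $12,460.36638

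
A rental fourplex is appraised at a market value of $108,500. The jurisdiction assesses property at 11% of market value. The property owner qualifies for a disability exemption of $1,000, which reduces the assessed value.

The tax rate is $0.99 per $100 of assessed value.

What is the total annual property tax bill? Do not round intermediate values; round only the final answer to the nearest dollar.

Assessed value = $108,500 × 0.11 = $11,935
Taxable value = $11,935 − $1,000 = $10,935
Tax = $10,935 × 0.0099 = $108.2565

$108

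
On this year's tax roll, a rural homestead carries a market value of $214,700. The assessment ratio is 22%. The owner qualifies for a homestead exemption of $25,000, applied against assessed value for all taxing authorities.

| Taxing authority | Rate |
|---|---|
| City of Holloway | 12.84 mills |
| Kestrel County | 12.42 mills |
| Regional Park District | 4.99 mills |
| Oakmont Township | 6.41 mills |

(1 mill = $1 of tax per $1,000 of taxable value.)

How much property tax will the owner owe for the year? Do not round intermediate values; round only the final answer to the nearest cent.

$815.10

Assessed value = $214,700 × 0.22 = $47,234
Taxable value = $47,234 − $25,000 = $22,234
City of Holloway: $22,234 × 0.01284 = $285.48456
Kestrel County: $22,234 × 0.01242 = $276.14628
Regional Park District: $22,234 × 0.00499 = $110.94766
Oakmont Township: $22,234 × 0.00641 = $142.51994
Total = $285.48456 + $276.14628 + $110.94766 + $142.51994 = $815.09844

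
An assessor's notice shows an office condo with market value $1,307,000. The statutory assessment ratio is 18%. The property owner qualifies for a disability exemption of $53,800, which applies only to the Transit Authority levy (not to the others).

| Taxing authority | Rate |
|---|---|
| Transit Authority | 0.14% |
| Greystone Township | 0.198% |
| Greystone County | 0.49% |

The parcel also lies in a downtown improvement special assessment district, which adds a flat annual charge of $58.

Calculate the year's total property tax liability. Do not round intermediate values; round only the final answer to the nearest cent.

$1,930.63

Assessed value = $1,307,000 × 0.18 = $235,260
Transit Authority: ($235,260 − $53,800) × 0.0014 = $181,460 × 0.0014 = $254.044
Greystone Township: $235,260 × 0.00198 = $465.8148
Greystone County: $235,260 × 0.0049 = $1,152.774
Levies subtotal = $1,872.6328
Total = $1,872.6328 + $58 = $1,930.6328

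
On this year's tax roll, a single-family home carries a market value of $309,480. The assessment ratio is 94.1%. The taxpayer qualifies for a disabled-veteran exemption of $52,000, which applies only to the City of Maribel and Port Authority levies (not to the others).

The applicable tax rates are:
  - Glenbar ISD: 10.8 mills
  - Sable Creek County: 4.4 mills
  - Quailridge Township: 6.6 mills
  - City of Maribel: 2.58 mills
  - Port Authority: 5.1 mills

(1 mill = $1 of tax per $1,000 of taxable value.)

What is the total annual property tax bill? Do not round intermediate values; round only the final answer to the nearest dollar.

Assessed value = $309,480 × 0.941 = $291,220.68
Glenbar ISD: $291,220.68 × 0.0108 = $3,145.183344
Sable Creek County: $291,220.68 × 0.0044 = $1,281.370992
Quailridge Township: $291,220.68 × 0.0066 = $1,922.056488
City of Maribel: ($291,220.68 − $52,000) × 0.00258 = $239,220.68 × 0.00258 = $617.1893544
Port Authority: ($291,220.68 − $52,000) × 0.0051 = $239,220.68 × 0.0051 = $1,220.025468
Total = $8,185.8256464

$8,186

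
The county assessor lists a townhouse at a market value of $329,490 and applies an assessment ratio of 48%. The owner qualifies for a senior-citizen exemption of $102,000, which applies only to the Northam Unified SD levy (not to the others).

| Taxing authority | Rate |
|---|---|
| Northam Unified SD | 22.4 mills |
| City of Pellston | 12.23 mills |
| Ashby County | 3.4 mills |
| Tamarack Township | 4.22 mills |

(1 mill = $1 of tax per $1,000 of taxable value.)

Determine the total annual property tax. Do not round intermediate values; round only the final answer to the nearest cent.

Assessed value = $329,490 × 0.48 = $158,155.2
Northam Unified SD: ($158,155.2 − $102,000) × 0.0224 = $56,155.2 × 0.0224 = $1,257.87648
City of Pellston: $158,155.2 × 0.01223 = $1,934.238096
Ashby County: $158,155.2 × 0.0034 = $537.72768
Tamarack Township: $158,155.2 × 0.00422 = $667.414944
Total = $4,397.2572

$4,397.26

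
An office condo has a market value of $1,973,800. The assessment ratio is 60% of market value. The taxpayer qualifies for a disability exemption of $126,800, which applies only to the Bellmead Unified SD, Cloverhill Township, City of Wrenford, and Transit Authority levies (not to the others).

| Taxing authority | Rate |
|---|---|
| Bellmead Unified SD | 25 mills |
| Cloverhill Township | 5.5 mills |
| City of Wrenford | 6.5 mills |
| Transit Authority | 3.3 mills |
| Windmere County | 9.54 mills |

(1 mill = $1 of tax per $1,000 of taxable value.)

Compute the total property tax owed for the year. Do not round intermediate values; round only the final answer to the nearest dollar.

$53,914

Assessed value = $1,973,800 × 0.6 = $1,184,280
Bellmead Unified SD: ($1,184,280 − $126,800) × 0.025 = $1,057,480 × 0.025 = $26,437
Cloverhill Township: ($1,184,280 − $126,800) × 0.0055 = $1,057,480 × 0.0055 = $5,816.14
City of Wrenford: ($1,184,280 − $126,800) × 0.0065 = $1,057,480 × 0.0065 = $6,873.62
Transit Authority: ($1,184,280 − $126,800) × 0.0033 = $1,057,480 × 0.0033 = $3,489.684
Windmere County: $1,184,280 × 0.00954 = $11,298.0312
Total = $53,914.4752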